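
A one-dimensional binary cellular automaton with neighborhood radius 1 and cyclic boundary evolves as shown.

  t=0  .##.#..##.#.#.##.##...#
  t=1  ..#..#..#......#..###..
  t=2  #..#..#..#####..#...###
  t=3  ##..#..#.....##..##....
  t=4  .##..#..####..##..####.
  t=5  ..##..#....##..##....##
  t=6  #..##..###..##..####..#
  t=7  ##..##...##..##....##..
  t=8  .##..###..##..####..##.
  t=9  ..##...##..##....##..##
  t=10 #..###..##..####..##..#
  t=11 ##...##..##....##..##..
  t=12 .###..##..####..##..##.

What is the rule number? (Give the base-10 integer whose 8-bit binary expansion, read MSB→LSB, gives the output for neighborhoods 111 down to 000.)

81

  ### -> .   bit 7 = 0  t=1,i=19
  ##. -> #   bit 6 = 1  t=0,i=2
  #.# -> .   bit 5 = 0  t=0,i=0
  #.. -> #   bit 4 = 1  t=0,i=5
  .## -> .   bit 3 = 0  t=0,i=1
  .#. -> .   bit 2 = 0  t=0,i=4
  ..# -> .   bit 1 = 0  t=0,i=6
  ... -> #   bit 0 = 1  t=0,i=20
  bits 01010001 = 81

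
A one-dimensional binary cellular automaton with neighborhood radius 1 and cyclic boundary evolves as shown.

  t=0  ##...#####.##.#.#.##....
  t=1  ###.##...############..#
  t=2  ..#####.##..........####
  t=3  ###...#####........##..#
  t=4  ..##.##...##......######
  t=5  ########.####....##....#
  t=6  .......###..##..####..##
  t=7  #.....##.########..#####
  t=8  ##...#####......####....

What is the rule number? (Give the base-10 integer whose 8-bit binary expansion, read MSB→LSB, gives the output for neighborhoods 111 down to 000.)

126

  ### -> .   bit 7 = 0  t=0,i=6
  ##. -> #   bit 6 = 1  t=0,i=1
  #.# -> #   bit 5 = 1  t=0,i=10
  #.. -> #   bit 4 = 1  t=0,i=2
  .## -> #   bit 3 = 1  t=0,i=0
  .#. -> #   bit 2 = 1  t=0,i=14
  ..# -> #   bit 1 = 1  t=0,i=4
  ... -> .   bit 0 = 0  t=0,i=3
  bits 01111110 = 126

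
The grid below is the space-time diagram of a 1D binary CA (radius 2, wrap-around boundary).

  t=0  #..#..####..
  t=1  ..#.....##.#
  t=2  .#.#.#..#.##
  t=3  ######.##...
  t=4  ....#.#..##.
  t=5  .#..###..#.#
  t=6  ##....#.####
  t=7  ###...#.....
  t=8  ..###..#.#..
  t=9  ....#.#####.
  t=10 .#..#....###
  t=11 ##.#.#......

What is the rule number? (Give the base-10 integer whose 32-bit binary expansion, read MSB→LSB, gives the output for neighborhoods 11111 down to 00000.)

  [31] ##### => .  t=3,i=2
  [30] ####. => #  t=0,i=8
  [29] ###.# => .  t=3,i=5
  [28] ###.. => #  t=0,i=9
  [27] ##.## => #  t=3,i=6
  [26] ##.#. => #  t=1,i=10
  [25] ##..# => .  t=0,i=10
  [24] ##... => #  t=3,i=9
  [23] #.### => .  t=6,i=8
  [22] #.##. => .  t=2,i=10
  [21] #.#.# => #  t=2,i=1
  [20] #.#.. => #  t=1,i=11
  [19] #..## => .  t=0,i=5
  [18] #..#. => #  t=0,i=2
  [17] #...# => #  t=3,i=10
  [16] #.... => .  t=1,i=4
  [15] .#### => .  t=0,i=7
  [14] .###. => .  t=5,i=5
  [13] .##.# => .  t=1,i=9
  [12] .##.. => .  t=3,i=8
  [11] .#.## => .  t=2,i=9
  [10] .#.#. => #  t=2,i=2
  [9] .#..# => .  t=0,i=1
  [8] .#... => #  t=1,i=3
  [7] ..### => .  t=0,i=6
  [6] ..##. => #  t=1,i=8
  [5] ..#.# => #  t=2,i=8
  [4] ..#.. => .  t=0,i=0
  [3] ...## => .  t=1,i=7
  [2] ...#. => .  t=4,i=3
  [1] ....# => .  t=1,i=6
  [0] ..... => #  t=1,i=5
  bits 01011101001101100000010101100001 = 1563821409

1563821409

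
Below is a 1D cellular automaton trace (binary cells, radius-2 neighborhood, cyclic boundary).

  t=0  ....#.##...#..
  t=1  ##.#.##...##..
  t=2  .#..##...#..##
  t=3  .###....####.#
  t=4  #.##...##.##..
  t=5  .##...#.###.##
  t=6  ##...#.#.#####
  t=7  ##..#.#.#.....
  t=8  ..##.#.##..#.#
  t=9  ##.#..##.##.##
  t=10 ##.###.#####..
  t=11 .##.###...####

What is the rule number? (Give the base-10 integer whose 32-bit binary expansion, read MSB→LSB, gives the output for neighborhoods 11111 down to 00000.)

  #####|.  b31=0 t=6,i=11
  ####.|#  b30=1 t=3,i=10
  ###.#|#  b29=1 t=3,i=11
  ###..|#  b28=1 t=3,i=3
  ##.##|#  b27=1 t=4,i=9
  ##.#.|.  b26=0 t=1,i=2
  ##..#|#  b25=1 t=1,i=12
  ##...|.  b24=0 t=0,i=8
  #.###|.  b23=0 t=3,i=1
  #.##.|#  b22=1 t=0,i=6
  #.#.#|.  b21=0 t=1,i=3
  #.#..|#  b20=1 t=2,i=1
  #..##|#  b19=1 t=1,i=13
  #..#.|#  b18=1 t=4,i=13
  #...#|.  b17=0 t=0,i=9
  #....|.  b16=0 t=0,i=13
  .####|.  b15=0 t=3,i=9
  .###.|#  b14=1 t=3,i=2
  .##.#|#  b13=1 t=1,i=1
  .##..|.  b12=0 t=0,i=7
  .#.##|#  b11=1 t=0,i=5
  .#.#.|#  b10=1 t=6,i=6
  .#..#|#  b9=1 t=2,i=2
  .#...|.  b8=0 t=0,i=12
  ..###|#  b7=1 t=3,i=8
  ..##.|.  b6=0 t=1,i=0
  ..#.#|.  b5=0 t=0,i=4
  ..#..|#  b4=1 t=0,i=11
  ...##|#  b3=1 t=1,i=9
  ...#.|#  b2=1 t=0,i=3
  ....#|.  b1=0 t=0,i=2
  .....|#  b0=1 t=0,i=0
  bits 01111010010111000110111010011101 = 2052877981

2052877981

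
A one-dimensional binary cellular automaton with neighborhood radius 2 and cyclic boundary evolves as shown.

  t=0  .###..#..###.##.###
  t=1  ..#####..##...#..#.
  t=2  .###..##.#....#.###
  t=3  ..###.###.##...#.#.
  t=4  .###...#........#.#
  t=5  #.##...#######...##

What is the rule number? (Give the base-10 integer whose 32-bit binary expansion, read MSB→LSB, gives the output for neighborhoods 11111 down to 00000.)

371584473

  [31] ##### => .  t=1,i=4
  [30] ####. => .  t=1,i=5
  [29] ###.# => .  t=0,i=11
  [28] ###.. => #  t=0,i=3
  [27] ##.## => .  t=0,i=0
  [26] ##.#. => #  t=2,i=8
  [25] ##..# => #  t=0,i=4
  [24] ##... => .  t=1,i=11
  [23] #.### => .  t=0,i=1
  [22] #.##. => .  t=0,i=13
  [21] #.#.# => #  t=4,i=18
  [20] #.#.. => .  t=2,i=9
  [19] #..## => .  t=0,i=8
  [18] #..#. => #  t=0,i=5
  [17] #...# => .  t=1,i=0
  [16] #.... => #  t=2,i=11
  [15] .#### => #  t=1,i=3
  [14] .###. => #  t=0,i=2
  [13] .##.# => #  t=0,i=14
  [12] .##.. => .  t=1,i=10
  [11] .#.## => #  t=2,i=15
  [10] .#.#. => #  t=3,i=16
  [9] .#..# => .  t=0,i=7
  [8] .#... => #  t=1,i=18
  [7] ..### => #  t=0,i=9
  [6] ..##. => #  t=1,i=9
  [5] ..#.# => .  t=2,i=14
  [4] ..#.. => #  t=0,i=6
  [3] ...## => #  t=1,i=1
  [2] ...#. => .  t=1,i=13
  [1] ....# => .  t=2,i=12
  [0] ..... => #  t=4,i=10
  bits 00010110001001011110110111011001 = 371584473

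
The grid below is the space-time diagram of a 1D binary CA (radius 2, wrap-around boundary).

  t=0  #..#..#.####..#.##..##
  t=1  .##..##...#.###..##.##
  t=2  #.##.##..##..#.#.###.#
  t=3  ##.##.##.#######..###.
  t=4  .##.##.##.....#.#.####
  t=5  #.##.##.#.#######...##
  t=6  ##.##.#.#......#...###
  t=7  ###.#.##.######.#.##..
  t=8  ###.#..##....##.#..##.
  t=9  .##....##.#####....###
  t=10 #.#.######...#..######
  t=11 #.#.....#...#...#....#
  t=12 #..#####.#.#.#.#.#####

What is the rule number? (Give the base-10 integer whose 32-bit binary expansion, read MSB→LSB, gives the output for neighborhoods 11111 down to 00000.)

1780839919

  nb #####: next=.  (t=3,i=11, bit31=0)
  nb ####.: next=#  (t=0,i=10, bit30=1)
  nb ###.#: next=#  (t=2,i=19, bit29=1)
  nb ###..: next=.  (t=0,i=0, bit28=0)
  nb ##.##: next=#  (t=1,i=0, bit27=1)
  nb ##.#.: next=.  (t=5,i=7, bit26=0)
  nb ##..#: next=#  (t=0,i=1, bit25=1)
  nb ##...: next=.  (t=1,i=7, bit24=0)
  nb #.###: next=.  (t=0,i=8, bit23=0)
  nb #.##.: next=.  (t=0,i=16, bit22=0)
  nb #.#.#: next=#  (t=2,i=15, bit21=1)
  nb #.#..: next=.  (t=6,i=8, bit20=0)
  nb #..##: next=.  (t=0,i=19, bit19=0)
  nb #..#.: next=#  (t=0,i=2, bit18=1)
  nb #...#: next=.  (t=1,i=8, bit17=0)
  nb #....: next=#  (t=4,i=10, bit16=1)
  nb .####: next=.  (t=0,i=9, bit15=0)
  nb .###.: next=#  (t=0,i=21, bit14=1)
  nb .##.#: next=#  (t=1,i=18, bit13=1)
  nb .##..: next=#  (t=0,i=17, bit12=1)
  nb .#.##: next=.  (t=0,i=7, bit11=0)
  nb .#.#.: next=#  (t=2,i=14, bit10=1)
  nb .#..#: next=.  (t=0,i=4, bit9=0)
  nb .#...: next=#  (t=6,i=9, bit8=1)
  nb ..###: next=#  (t=0,i=20, bit7=1)
  nb ..##.: next=#  (t=1,i=5, bit6=1)
  nb ..#.#: next=#  (t=0,i=6, bit5=1)
  nb ..#..: next=.  (t=0,i=3, bit4=0)
  nb ...##: next=#  (t=5,i=19, bit3=1)
  nb ...#.: next=#  (t=1,i=9, bit2=1)
  nb ....#: next=#  (t=4,i=12, bit1=1)
  nb .....: next=#  (t=4,i=11, bit0=1)
  bits 01101010001001010111010111101111 = 1780839919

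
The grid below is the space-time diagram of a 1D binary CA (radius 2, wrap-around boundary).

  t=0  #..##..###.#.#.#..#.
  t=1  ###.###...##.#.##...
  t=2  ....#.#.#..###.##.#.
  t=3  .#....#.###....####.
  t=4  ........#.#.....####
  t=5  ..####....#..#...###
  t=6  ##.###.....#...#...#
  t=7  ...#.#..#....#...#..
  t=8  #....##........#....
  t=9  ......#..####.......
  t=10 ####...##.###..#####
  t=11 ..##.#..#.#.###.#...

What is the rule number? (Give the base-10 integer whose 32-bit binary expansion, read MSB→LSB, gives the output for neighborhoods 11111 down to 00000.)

1459270145

  [31] ##### => .  t=10,i=0
  [30] ####. => #  t=3,i=17
  [29] ###.# => .  t=0,i=9
  [28] ###.. => #  t=1,i=6
  [27] ##.## => .  t=1,i=3
  [26] ##.#. => #  t=0,i=10
  [25] ##..# => #  t=0,i=5
  [24] ##... => .  t=1,i=7
  [23] #.### => #  t=1,i=4
  [22] #.##. => #  t=1,i=15
  [21] #.#.# => #  t=0,i=11
  [20] #.#.. => #  t=0,i=0
  [19] #..## => #  t=0,i=2
  [18] #..#. => .  t=0,i=17
  [17] #...# => #  t=1,i=8
  [16] #.... => .  t=2,i=0
  [15] .#### => #  t=3,i=16
  [14] .###. => .  t=0,i=8
  [13] .##.# => #  t=1,i=11
  [12] .##.. => #  t=0,i=4
  [11] .#.## => .  t=1,i=14
  [10] .#.#. => .  t=0,i=12
  [9] .#..# => #  t=0,i=1
  [8] .#... => .  t=2,i=19
  [7] ..### => .  t=0,i=7
  [6] ..##. => .  t=0,i=3
  [5] ..#.# => .  t=0,i=18
  [4] ..#.. => .  t=3,i=1
  [3] ...## => .  t=1,i=9
  [2] ...#. => .  t=2,i=3
  [1] ....# => .  t=2,i=2
  [0] ..... => #  t=2,i=1
  bits 01010110111110101011001000000001 = 1459270145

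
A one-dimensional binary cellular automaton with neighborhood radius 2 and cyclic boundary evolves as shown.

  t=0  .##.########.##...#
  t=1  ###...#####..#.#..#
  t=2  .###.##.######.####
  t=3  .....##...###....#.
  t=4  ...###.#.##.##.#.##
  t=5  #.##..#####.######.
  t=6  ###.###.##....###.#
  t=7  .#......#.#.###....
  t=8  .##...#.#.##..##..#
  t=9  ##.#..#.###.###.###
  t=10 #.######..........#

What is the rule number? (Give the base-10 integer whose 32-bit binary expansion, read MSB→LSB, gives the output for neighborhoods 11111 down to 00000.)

  [31] ##### => #  t=0,i=6
  [30] ####. => #  t=0,i=10
  [29] ###.# => .  t=0,i=11
  [28] ###.. => #  t=1,i=2
  [27] ##.## => .  t=0,i=3
  [26] ##.#. => #  t=4,i=6
  [25] ##..# => #  t=1,i=11
  [24] ##... => #  t=0,i=15
  [23] #.### => .  t=0,i=4
  [22] #.##. => #  t=0,i=1
  [21] #.#.# => #  t=4,i=7
  [20] #.#.. => #  t=1,i=15
  [19] #..## => #  t=1,i=17
  [18] #..#. => #  t=1,i=12
  [17] #...# => .  t=0,i=16
  [16] #.... => .  t=3,i=0
  [15] .#### => .  t=0,i=5
  [14] .###. => .  t=2,i=2
  [13] .##.# => #  t=0,i=2
  [12] .##.. => .  t=0,i=14
  [11] .#.## => #  t=0,i=0
  [10] .#.#. => .  t=1,i=14
  [9] .#..# => #  t=1,i=16
  [8] .#... => #  t=3,i=18
  [7] ..### => #  t=1,i=6
  [6] ..##. => #  t=3,i=5
  [5] ..#.# => #  t=0,i=18
  [4] ..#.. => #  t=3,i=17
  [3] ...## => #  t=1,i=5
  [2] ...#. => .  t=0,i=17
  [1] ....# => #  t=3,i=3
  [0] ..... => .  t=3,i=1
  bits 11010111011111000010101111111010 = 3615239162

3615239162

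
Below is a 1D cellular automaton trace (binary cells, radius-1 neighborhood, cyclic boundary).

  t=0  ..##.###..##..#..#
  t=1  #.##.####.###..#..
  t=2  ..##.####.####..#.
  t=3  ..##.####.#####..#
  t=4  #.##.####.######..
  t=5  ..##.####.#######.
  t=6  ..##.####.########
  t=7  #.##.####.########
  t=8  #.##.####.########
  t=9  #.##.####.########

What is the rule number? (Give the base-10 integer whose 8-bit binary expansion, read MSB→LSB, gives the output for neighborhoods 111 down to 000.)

216

  ###|#  b7=1 t=0,i=6
  ##.|#  b6=1 t=0,i=3
  #.#|.  b5=0 t=0,i=4
  #..|#  b4=1 t=0,i=0
  .##|#  b3=1 t=0,i=2
  .#.|.  b2=0 t=0,i=14
  ..#|.  b1=0 t=0,i=1
  ...|.  b0=0 t=2,i=0
  bits 11011000 = 216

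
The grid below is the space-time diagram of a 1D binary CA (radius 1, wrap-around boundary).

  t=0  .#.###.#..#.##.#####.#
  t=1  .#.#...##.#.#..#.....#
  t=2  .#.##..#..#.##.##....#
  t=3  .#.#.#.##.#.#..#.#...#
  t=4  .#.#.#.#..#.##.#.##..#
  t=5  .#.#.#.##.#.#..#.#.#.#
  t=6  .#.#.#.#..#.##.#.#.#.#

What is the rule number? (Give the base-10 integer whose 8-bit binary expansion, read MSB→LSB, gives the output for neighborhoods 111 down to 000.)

28

  ### -> .   bit 7 = 0  t=0,i=4
  ##. -> .   bit 6 = 0  t=0,i=5
  #.# -> .   bit 5 = 0  t=0,i=0
  #.. -> #   bit 4 = 1  t=0,i=8
  .## -> #   bit 3 = 1  t=0,i=3
  .#. -> #   bit 2 = 1  t=0,i=1
  ..# -> .   bit 1 = 0  t=0,i=9
  ... -> .   bit 0 = 0  t=1,i=5
  bits 00011100 = 28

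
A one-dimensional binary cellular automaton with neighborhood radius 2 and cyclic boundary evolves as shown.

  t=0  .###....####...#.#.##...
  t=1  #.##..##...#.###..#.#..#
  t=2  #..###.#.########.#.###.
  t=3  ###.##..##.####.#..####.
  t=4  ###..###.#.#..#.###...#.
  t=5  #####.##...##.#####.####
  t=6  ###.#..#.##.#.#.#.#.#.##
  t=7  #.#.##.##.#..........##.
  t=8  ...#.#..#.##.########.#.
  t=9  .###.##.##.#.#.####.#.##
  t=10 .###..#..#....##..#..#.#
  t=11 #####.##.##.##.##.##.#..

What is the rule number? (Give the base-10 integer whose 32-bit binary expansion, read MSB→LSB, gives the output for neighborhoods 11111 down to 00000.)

  ##### -> #   bit 31 = 1  t=2,i=11
  ####. -> .   bit 30 = 0  t=0,i=10
  ###.# -> #   bit 29 = 1  t=2,i=5
  ###.. -> #   bit 28 = 1  t=0,i=3
  ##.## -> .   bit 27 = 0  t=1,i=1
  ##.#. -> .   bit 26 = 0  t=2,i=6
  ##..# -> #   bit 25 = 1  t=1,i=4
  ##... -> .   bit 24 = 0  t=0,i=4
  #.### -> #   bit 23 = 1  t=1,i=13
  #.##. -> .   bit 22 = 0  t=0,i=19
  #.#.# -> .   bit 21 = 0  t=0,i=17
  #.#.. -> #   bit 20 = 1  t=1,i=20
  #..## -> #   bit 19 = 1  t=1,i=5
  #..#. -> .   bit 18 = 0  t=1,i=17
  #...# -> #   bit 17 = 1  t=0,i=13
  #.... -> .   bit 16 = 0  t=0,i=5
  .#### -> .   bit 15 = 0  t=0,i=9
  .###. -> #   bit 14 = 1  t=0,i=2
  .##.# -> #   bit 13 = 1  t=1,i=0
  .##.. -> #   bit 12 = 1  t=0,i=20
  .#.## -> #   bit 11 = 1  t=0,i=18
  .#.#. -> .   bit 10 = 0  t=0,i=16
  .#..# -> #   bit 9 = 1  t=1,i=21
  .#... -> #   bit 8 = 1  t=7,i=11
  ..### -> .   bit 7 = 0  t=0,i=1
  ..##. -> .   bit 6 = 0  t=1,i=6
  ..#.# -> #   bit 5 = 1  t=0,i=15
  ..#.. -> #   bit 4 = 1  t=10,i=6
  ...## -> #   bit 3 = 1  t=0,i=0
  ...#. -> #   bit 2 = 1  t=0,i=14
  ....# -> #   bit 1 = 1  t=0,i=6
  ..... -> #   bit 0 = 1  t=7,i=13
  bits 10110010100110100111101100111111 = 2996468543

2996468543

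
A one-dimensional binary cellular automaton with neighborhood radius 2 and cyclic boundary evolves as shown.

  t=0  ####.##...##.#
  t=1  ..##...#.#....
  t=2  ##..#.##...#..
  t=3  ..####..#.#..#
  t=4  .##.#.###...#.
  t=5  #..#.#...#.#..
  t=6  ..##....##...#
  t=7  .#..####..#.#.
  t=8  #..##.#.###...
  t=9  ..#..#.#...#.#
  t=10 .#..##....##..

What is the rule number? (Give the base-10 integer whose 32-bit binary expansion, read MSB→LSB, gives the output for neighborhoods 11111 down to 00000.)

  [31] ##### => .  t=0,i=1
  [30] ####. => #  t=0,i=2
  [29] ###.# => #  t=0,i=3
  [28] ###.. => .  t=3,i=5
  [27] ##.## => .  t=0,i=4
  [26] ##.#. => #  t=4,i=3
  [25] ##..# => #  t=2,i=2
  [24] ##... => #  t=0,i=7
  [23] #.### => .  t=0,i=13
  [22] #.##. => .  t=0,i=5
  [21] #.#.# => .  t=4,i=4
  [20] #.#.. => .  t=1,i=9
  [19] #..## => #  t=2,i=13
  [18] #..#. => #  t=2,i=3
  [17] #...# => .  t=0,i=8
  [16] #.... => #  t=1,i=11
  [15] .#### => .  t=0,i=0
  [14] .###. => .  t=4,i=7
  [13] .##.# => .  t=0,i=11
  [12] .##.. => .  t=0,i=6
  [11] .#.## => #  t=2,i=5
  [10] .#.#. => .  t=1,i=8
  [9] .#..# => .  t=2,i=12
  [8] .#... => .  t=1,i=10
  [7] ..### => #  t=3,i=2
  [6] ..##. => .  t=0,i=10
  [5] ..#.# => #  t=1,i=7
  [4] ..#.. => .  t=2,i=11
  [3] ...## => #  t=0,i=9
  [2] ...#. => #  t=1,i=6
  [1] ....# => #  t=1,i=0
  [0] ..... => .  t=1,i=12
  bits 01100111000011010000100010101110 = 1728907438

1728907438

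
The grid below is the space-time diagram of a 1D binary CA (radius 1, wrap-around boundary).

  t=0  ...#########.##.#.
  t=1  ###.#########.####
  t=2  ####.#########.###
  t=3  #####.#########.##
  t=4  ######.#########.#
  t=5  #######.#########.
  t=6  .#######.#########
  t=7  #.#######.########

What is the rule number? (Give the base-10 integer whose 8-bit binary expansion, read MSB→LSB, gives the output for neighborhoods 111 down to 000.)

247

  ###|#  b7=1 t=0,i=4
  ##.|#  b6=1 t=0,i=11
  #.#|#  b5=1 t=0,i=12
  #..|#  b4=1 t=0,i=17
  .##|.  b3=0 t=0,i=3
  .#.|#  b2=1 t=0,i=16
  ..#|#  b1=1 t=0,i=2
  ...|#  b0=1 t=0,i=0
  bits 11110111 = 247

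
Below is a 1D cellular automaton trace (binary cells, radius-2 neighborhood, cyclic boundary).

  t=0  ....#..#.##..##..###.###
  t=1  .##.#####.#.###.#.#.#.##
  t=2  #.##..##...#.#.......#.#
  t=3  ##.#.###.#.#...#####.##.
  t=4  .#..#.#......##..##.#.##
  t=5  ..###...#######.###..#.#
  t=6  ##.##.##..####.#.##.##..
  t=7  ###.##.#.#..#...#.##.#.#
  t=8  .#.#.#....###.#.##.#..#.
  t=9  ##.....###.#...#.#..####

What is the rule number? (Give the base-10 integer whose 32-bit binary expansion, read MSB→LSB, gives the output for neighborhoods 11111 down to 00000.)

  ##### -> #   bit 31 = 1  t=1,i=6
  ####. -> #   bit 30 = 1  t=1,i=7
  ###.# -> .   bit 29 = 0  t=0,i=19
  ###.. -> #   bit 28 = 1  t=0,i=23
  ##.## -> #   bit 27 = 1  t=0,i=20
  ##.#. -> .   bit 26 = 0  t=1,i=9
  ##..# -> .   bit 25 = 0  t=0,i=11
  ##... -> .   bit 24 = 0  t=0,i=0
  #.### -> .   bit 23 = 0  t=0,i=21
  #.##. -> .   bit 22 = 0  t=0,i=9
  #.#.# -> .   bit 21 = 0  t=1,i=10
  #.#.. -> .   bit 20 = 0  t=2,i=13
  #..## -> #   bit 19 = 1  t=0,i=12
  #..#. -> #   bit 18 = 1  t=0,i=6
  #...# -> #   bit 17 = 1  t=2,i=9
  #.... -> #   bit 16 = 1  t=0,i=1
  .#### -> .   bit 15 = 0  t=1,i=5
  .###. -> #   bit 14 = 1  t=0,i=18
  .##.# -> #   bit 13 = 1  t=1,i=2
  .##.. -> #   bit 12 = 1  t=0,i=10
  .#.## -> #   bit 11 = 1  t=0,i=8
  .#.#. -> .   bit 10 = 0  t=1,i=17
  .#..# -> #   bit 9 = 1  t=0,i=5
  .#... -> .   bit 8 = 0  t=2,i=14
  ..### -> .   bit 7 = 0  t=0,i=17
  ..##. -> #   bit 6 = 1  t=0,i=13
  ..#.# -> #   bit 5 = 1  t=0,i=7
  ..#.. -> #   bit 4 = 1  t=0,i=4
  ...## -> #   bit 3 = 1  t=3,i=14
  ...#. -> .   bit 2 = 0  t=0,i=3
  ....# -> #   bit 1 = 1  t=0,i=2
  ..... -> #   bit 0 = 1  t=2,i=16
  bits 11011000000011110111101001111011 = 3624893051

3624893051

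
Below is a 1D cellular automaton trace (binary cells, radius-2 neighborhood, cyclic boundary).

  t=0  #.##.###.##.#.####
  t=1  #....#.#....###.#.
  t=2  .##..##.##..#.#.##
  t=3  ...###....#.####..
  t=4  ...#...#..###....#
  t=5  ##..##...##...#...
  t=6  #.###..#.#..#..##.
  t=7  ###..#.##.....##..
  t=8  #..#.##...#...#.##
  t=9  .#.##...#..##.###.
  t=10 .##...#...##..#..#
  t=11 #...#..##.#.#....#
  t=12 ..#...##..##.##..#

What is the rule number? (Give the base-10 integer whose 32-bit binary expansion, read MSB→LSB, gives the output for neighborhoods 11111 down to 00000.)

  ##### -> #   bit 31 = 1  t=0,i=16
  ####. -> .   bit 30 = 0  t=0,i=17
  ###.# -> #   bit 29 = 1  t=0,i=0
  ###.. -> .   bit 28 = 0  t=3,i=5
  ##.## -> .   bit 27 = 0  t=0,i=1
  ##.#. -> .   bit 26 = 0  t=0,i=11
  ##..# -> #   bit 25 = 1  t=2,i=3
  ##... -> .   bit 24 = 0  t=3,i=6
  #.### -> #   bit 23 = 1  t=0,i=5
  #.##. -> .   bit 22 = 0  t=0,i=2
  #.#.# -> #   bit 21 = 1  t=0,i=12
  #.#.. -> .   bit 20 = 0  t=1,i=0
  #..## -> #   bit 19 = 1  t=2,i=4
  #..#. -> .   bit 18 = 0  t=2,i=11
  #...# -> #   bit 17 = 1  t=4,i=1
  #.... -> #   bit 16 = 1  t=1,i=2
  .#### -> .   bit 15 = 0  t=0,i=15
  .###. -> .   bit 14 = 0  t=0,i=6
  .##.# -> .   bit 13 = 0  t=0,i=3
  .##.. -> .   bit 12 = 0  t=2,i=2
  .#.## -> #   bit 11 = 1  t=0,i=13
  .#.#. -> #   bit 10 = 1  t=1,i=6
  .#..# -> .   bit 9 = 0  t=4,i=8
  .#... -> #   bit 8 = 1  t=1,i=1
  ..### -> #   bit 7 = 1  t=1,i=12
  ..##. -> #   bit 6 = 1  t=2,i=5
  ..#.# -> #   bit 5 = 1  t=1,i=5
  ..#.. -> .   bit 4 = 0  t=4,i=3
  ...## -> .   bit 3 = 0  t=1,i=11
  ...#. -> .   bit 2 = 0  t=1,i=4
  ....# -> .   bit 1 = 0  t=1,i=3
  ..... -> .   bit 0 = 0  t=3,i=0
  bits 10100010101010110000110111100000 = 2729119200

2729119200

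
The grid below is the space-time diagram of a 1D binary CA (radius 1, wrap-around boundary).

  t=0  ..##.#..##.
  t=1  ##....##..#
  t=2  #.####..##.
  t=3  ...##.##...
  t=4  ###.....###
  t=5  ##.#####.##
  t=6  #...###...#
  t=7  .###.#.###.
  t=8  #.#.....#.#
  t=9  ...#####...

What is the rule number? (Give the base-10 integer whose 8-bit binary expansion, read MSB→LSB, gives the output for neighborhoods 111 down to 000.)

147

  ###|#  b7=1 t=1,i=0
  ##.|.  b6=0 t=0,i=3
  #.#|.  b5=0 t=0,i=4
  #..|#  b4=1 t=0,i=6
  .##|.  b3=0 t=0,i=2
  .#.|.  b2=0 t=0,i=5
  ..#|#  b1=1 t=0,i=1
  ...|#  b0=1 t=0,i=0
  bits 10010011 = 147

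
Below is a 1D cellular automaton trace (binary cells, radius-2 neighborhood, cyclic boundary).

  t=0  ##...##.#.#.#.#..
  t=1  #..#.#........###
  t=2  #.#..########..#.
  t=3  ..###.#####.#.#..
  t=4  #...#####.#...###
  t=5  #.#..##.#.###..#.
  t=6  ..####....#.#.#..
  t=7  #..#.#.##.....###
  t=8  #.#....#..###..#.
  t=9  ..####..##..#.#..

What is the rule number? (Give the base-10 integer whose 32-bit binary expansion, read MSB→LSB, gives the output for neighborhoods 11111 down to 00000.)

3101655875

  nb #####: next=#  (t=2,i=7, bit31=1)
  nb ####.: next=.  (t=1,i=16, bit30=0)
  nb ###.#: next=#  (t=3,i=4, bit29=1)
  nb ###..: next=#  (t=1,i=0, bit28=1)
  nb ##.##: next=#  (t=3,i=5, bit27=1)
  nb ##.#.: next=.  (t=0,i=7, bit26=0)
  nb ##..#: next=.  (t=1,i=1, bit25=0)
  nb ##...: next=.  (t=0,i=2, bit24=0)
  nb #.###: next=#  (t=3,i=6, bit23=1)
  nb #.##.: next=#  (t=7,i=7, bit22=1)
  nb #.#.#: next=.  (t=0,i=8, bit21=0)
  nb #.#..: next=#  (t=0,i=14, bit20=1)
  nb #..##: next=#  (t=0,i=16, bit19=1)
  nb #..#.: next=#  (t=1,i=2, bit18=1)
  nb #...#: next=#  (t=0,i=3, bit17=1)
  nb #....: next=#  (t=1,i=7, bit16=1)
  nb .####: next=#  (t=1,i=15, bit15=1)
  nb .###.: next=.  (t=3,i=3, bit14=0)
  nb .##.#: next=.  (t=0,i=6, bit13=0)
  nb .##..: next=.  (t=0,i=1, bit12=0)
  nb .#.##: next=.  (t=5,i=9, bit11=0)
  nb .#.#.: next=.  (t=0,i=9, bit10=0)
  nb .#..#: next=#  (t=0,i=15, bit9=1)
  nb .#...: next=#  (t=1,i=6, bit8=1)
  nb ..###: next=.  (t=1,i=14, bit7=0)
  nb ..##.: next=#  (t=0,i=0, bit6=1)
  nb ..#.#: next=.  (t=1,i=3, bit5=0)
  nb ..#..: next=.  (t=8,i=7, bit4=0)
  nb ...##: next=.  (t=0,i=4, bit3=0)
  nb ...#.: next=.  (t=6,i=9, bit2=0)
  nb ....#: next=#  (t=1,i=12, bit1=1)
  nb .....: next=#  (t=1,i=8, bit0=1)
  bits 10111000110111111000001101000011 = 3101655875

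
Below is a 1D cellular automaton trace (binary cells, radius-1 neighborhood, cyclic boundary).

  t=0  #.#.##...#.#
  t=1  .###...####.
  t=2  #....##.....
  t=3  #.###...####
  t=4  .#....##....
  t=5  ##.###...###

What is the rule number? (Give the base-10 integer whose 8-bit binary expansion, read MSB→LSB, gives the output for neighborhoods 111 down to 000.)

39

  [7] ### => .  t=1,i=2
  [6] ##. => .  t=0,i=0
  [5] #.# => #  t=0,i=1
  [4] #.. => .  t=0,i=6
  [3] .## => .  t=0,i=4
  [2] .#. => #  t=0,i=2
  [1] ..# => #  t=0,i=8
  [0] ... => #  t=0,i=7
  bits 00100111 = 39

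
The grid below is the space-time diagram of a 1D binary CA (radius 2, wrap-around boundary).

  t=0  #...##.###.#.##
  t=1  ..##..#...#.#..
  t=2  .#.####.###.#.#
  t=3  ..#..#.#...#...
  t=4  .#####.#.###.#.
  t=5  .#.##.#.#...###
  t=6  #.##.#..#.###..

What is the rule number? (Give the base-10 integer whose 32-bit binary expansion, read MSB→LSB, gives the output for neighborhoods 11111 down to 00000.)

3461814972

  [31] ##### => #  t=4,i=3
  [30] ####. => #  t=2,i=5
  [29] ###.# => .  t=0,i=9
  [28] ###.. => .  t=0,i=0
  [27] ##.## => #  t=0,i=6
  [26] ##.#. => #  t=0,i=10
  [25] ##..# => #  t=1,i=4
  [24] ##... => .  t=0,i=1
  [23] #.### => .  t=0,i=7
  [22] #.##. => #  t=5,i=3
  [21] #.#.# => .  t=0,i=11
  [20] #.#.. => #  t=1,i=12
  [19] #..## => .  t=4,i=0
  [18] #..#. => #  t=1,i=5
  [17] #...# => #  t=0,i=2
  [16] #.... => #  t=1,i=14
  [15] .#### => .  t=2,i=4
  [14] .###. => .  t=0,i=8
  [13] .##.# => .  t=0,i=5
  [12] .##.. => #  t=1,i=3
  [11] .#.## => #  t=0,i=12
  [10] .#.#. => .  t=1,i=11
  [9] .#..# => #  t=3,i=3
  [8] .#... => .  t=1,i=7
  [7] ..### => #  t=4,i=1
  [6] ..##. => .  t=0,i=4
  [5] ..#.# => #  t=1,i=10
  [4] ..#.. => #  t=1,i=6
  [3] ...## => #  t=0,i=3
  [2] ...#. => #  t=1,i=9
  [1] ....# => .  t=1,i=0
  [0] ..... => .  t=3,i=14
  bits 11001110010101110001101010111100 = 3461814972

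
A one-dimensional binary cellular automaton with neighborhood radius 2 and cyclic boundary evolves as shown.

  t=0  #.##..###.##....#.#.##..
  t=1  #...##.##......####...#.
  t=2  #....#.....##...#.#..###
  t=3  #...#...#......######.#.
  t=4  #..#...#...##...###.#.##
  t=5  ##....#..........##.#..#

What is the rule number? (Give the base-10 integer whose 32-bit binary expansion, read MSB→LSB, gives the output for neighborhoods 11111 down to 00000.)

  #####|#  b31=1 t=3,i=17
  ####.|.  b30=0 t=1,i=17
  ###.#|#  b29=1 t=0,i=8
  ###..|#  b28=1 t=1,i=18
  ##.##|.  b27=0 t=0,i=9
  ##.#.|.  b26=0 t=3,i=21
  ##..#|#  b25=1 t=0,i=4
  ##...|.  b24=0 t=0,i=12
  #.###|.  b23=0 t=4,i=22
  #.##.|.  b22=0 t=0,i=2
  #.#.#|#  b21=1 t=0,i=18
  #.#..|#  b20=1 t=1,i=0
  #..##|#  b19=1 t=0,i=5
  #..#.|.  b18=0 t=0,i=23
  #...#|.  b17=0 t=1,i=2
  #....|.  b16=0 t=0,i=13
  .####|#  b15=1 t=1,i=16
  .###.|#  b14=1 t=0,i=7
  .##.#|#  b13=1 t=1,i=5
  .##..|.  b12=0 t=0,i=3
  .#.##|.  b11=0 t=0,i=1
  .#.#.|#  b10=1 t=0,i=17
  .#..#|#  b9=1 t=2,i=19
  .#...|.  b8=0 t=1,i=1
  ..###|.  b7=0 t=0,i=6
  ..##.|.  b6=0 t=1,i=4
  ..#.#|#  b5=1 t=0,i=0
  ..#..|.  b4=0 t=2,i=5
  ...##|.  b3=0 t=1,i=3
  ...#.|#  b2=1 t=0,i=15
  ....#|.  b1=0 t=0,i=14
  .....|#  b0=1 t=1,i=11
  bits 10110010001110001110011000100101 = 2990073381

2990073381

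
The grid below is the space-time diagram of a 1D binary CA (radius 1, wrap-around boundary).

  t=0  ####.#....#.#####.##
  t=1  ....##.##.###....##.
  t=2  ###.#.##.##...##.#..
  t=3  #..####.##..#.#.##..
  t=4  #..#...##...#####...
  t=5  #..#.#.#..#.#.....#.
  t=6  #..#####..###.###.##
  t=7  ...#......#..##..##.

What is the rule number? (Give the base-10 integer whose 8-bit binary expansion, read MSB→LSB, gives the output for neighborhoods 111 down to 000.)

45

  ###|.  b7=0 t=0,i=0
  ##.|.  b6=0 t=0,i=3
  #.#|#  b5=1 t=0,i=4
  #..|.  b4=0 t=0,i=6
  .##|#  b3=1 t=0,i=12
  .#.|#  b2=1 t=0,i=5
  ..#|.  b1=0 t=0,i=9
  ...|#  b0=1 t=0,i=7
  bits 00101101 = 45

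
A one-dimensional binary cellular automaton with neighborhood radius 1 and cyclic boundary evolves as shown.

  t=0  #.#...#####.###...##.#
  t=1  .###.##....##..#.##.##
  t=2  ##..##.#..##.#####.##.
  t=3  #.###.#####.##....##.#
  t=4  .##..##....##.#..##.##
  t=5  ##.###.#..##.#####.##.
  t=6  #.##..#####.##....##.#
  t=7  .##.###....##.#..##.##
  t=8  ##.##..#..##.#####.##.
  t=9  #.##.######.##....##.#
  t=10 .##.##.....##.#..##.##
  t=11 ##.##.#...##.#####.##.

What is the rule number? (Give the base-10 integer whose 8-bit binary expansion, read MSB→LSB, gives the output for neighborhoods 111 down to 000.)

62

  nb ###: next=.  (t=0,i=7, bit7=0)
  nb ##.: next=.  (t=0,i=0, bit6=0)
  nb #.#: next=#  (t=0,i=1, bit5=1)
  nb #..: next=#  (t=0,i=3, bit4=1)
  nb .##: next=#  (t=0,i=6, bit3=1)
  nb .#.: next=#  (t=0,i=2, bit2=1)
  nb ..#: next=#  (t=0,i=5, bit1=1)
  nb ...: next=.  (t=0,i=4, bit0=0)
  bits 00111110 = 62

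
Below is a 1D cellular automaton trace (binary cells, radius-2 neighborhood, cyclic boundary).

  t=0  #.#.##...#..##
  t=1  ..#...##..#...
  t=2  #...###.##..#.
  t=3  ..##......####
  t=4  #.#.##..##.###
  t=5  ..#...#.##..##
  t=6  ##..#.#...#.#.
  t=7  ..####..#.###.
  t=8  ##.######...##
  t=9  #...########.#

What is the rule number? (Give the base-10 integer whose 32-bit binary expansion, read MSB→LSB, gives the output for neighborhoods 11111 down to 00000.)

3542591082

  [31] ##### => #  t=8,i=5
  [30] ####. => #  t=3,i=12
  [29] ###.# => .  t=0,i=0
  [28] ###.. => #  t=3,i=13
  [27] ##.## => .  t=2,i=7
  [26] ##.#. => .  t=0,i=1
  [25] ##..# => #  t=1,i=8
  [24] ##... => #  t=0,i=6
  [23] #.### => .  t=4,i=11
  [22] #.##. => .  t=0,i=4
  [21] #.#.# => #  t=0,i=2
  [20] #.#.. => .  t=2,i=0
  [19] #..## => .  t=0,i=11
  [18] #..#. => #  t=1,i=9
  [17] #...# => #  t=0,i=7
  [16] #.... => #  t=1,i=12
  [15] .#### => #  t=3,i=11
  [14] .###. => .  t=0,i=13
  [13] .##.# => #  t=4,i=9
  [12] .##.. => .  t=0,i=5
  [11] .#.## => .  t=0,i=3
  [10] .#.#. => #  t=2,i=13
  [9] .#..# => #  t=0,i=10
  [8] .#... => .  t=1,i=3
  [7] ..### => .  t=0,i=12
  [6] ..##. => #  t=1,i=6
  [5] ..#.# => #  t=2,i=12
  [4] ..#.. => .  t=0,i=9
  [3] ...## => #  t=1,i=5
  [2] ...#. => .  t=0,i=8
  [1] ....# => #  t=1,i=0
  [0] ..... => .  t=1,i=13
  bits 11010011001001111010011001101010 = 3542591082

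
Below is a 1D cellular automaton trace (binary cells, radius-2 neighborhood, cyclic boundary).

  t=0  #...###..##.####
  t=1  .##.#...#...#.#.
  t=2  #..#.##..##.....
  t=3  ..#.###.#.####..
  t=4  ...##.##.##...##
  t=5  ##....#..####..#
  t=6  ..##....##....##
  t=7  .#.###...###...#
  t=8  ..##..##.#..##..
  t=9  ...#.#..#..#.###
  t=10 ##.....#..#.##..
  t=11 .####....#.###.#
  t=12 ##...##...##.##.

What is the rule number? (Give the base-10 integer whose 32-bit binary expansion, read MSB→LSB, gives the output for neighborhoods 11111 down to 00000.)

2781813121

  [31] ##### => #  t=0,i=14
  [30] ####. => .  t=0,i=15
  [29] ###.# => #  t=3,i=6
  [28] ###.. => .  t=0,i=0
  [27] ##.## => .  t=0,i=11
  [26] ##.#. => #  t=1,i=3
  [25] ##..# => .  t=0,i=7
  [24] ##... => #  t=0,i=1
  [23] #.### => #  t=0,i=12
  [22] #.##. => #  t=2,i=5
  [21] #.#.# => .  t=3,i=8
  [20] #.#.. => .  t=1,i=4
  [19] #..## => #  t=0,i=8
  [18] #..#. => #  t=2,i=2
  [17] #...# => #  t=0,i=2
  [16] #.... => #  t=2,i=12
  [15] .#### => .  t=0,i=13
  [14] .###. => .  t=0,i=5
  [13] .##.# => .  t=0,i=10
  [12] .##.. => #  t=2,i=6
  [11] .#.## => #  t=2,i=4
  [10] .#.#. => .  t=1,i=13
  [9] .#..# => .  t=1,i=15
  [8] .#... => #  t=1,i=5
  [7] ..### => #  t=0,i=4
  [6] ..##. => .  t=0,i=9
  [5] ..#.# => .  t=1,i=12
  [4] ..#.. => .  t=1,i=8
  [3] ...## => .  t=0,i=3
  [2] ...#. => .  t=1,i=7
  [1] ....# => .  t=2,i=14
  [0] ..... => #  t=2,i=13
  bits 10100101110011110001100110000001 = 2781813121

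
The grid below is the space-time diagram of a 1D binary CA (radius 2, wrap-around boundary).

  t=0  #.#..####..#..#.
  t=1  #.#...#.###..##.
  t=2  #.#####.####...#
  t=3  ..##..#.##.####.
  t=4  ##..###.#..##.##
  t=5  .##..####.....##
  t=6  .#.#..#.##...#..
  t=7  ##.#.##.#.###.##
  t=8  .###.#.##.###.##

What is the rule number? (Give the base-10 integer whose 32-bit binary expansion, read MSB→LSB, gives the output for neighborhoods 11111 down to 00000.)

938918188

  [31] ##### => .  t=2,i=4
  [30] ####. => .  t=0,i=7
  [29] ###.# => #  t=2,i=6
  [28] ###.. => #  t=0,i=8
  [27] ##.## => .  t=2,i=1
  [26] ##.#. => #  t=1,i=15
  [25] ##..# => #  t=0,i=9
  [24] ##... => #  t=2,i=12
  [23] #.### => #  t=1,i=8
  [22] #.##. => #  t=3,i=8
  [21] #.#.# => #  t=0,i=0
  [20] #.#.. => #  t=0,i=2
  [19] #..## => .  t=0,i=4
  [18] #..#. => #  t=0,i=10
  [17] #...# => #  t=1,i=4
  [16] #.... => .  t=5,i=10
  [15] .#### => #  t=0,i=6
  [14] .###. => #  t=1,i=9
  [13] .##.# => .  t=1,i=14
  [12] .##.. => .  t=3,i=3
  [11] .#.## => .  t=1,i=7
  [10] .#.#. => .  t=0,i=1
  [9] .#..# => .  t=0,i=3
  [8] .#... => #  t=1,i=3
  [7] ..### => .  t=0,i=5
  [6] ..##. => .  t=1,i=13
  [5] ..#.# => #  t=0,i=14
  [4] ..#.. => .  t=0,i=11
  [3] ...## => #  t=2,i=14
  [2] ...#. => #  t=1,i=5
  [1] ....# => .  t=5,i=12
  [0] ..... => .  t=5,i=11
  bits 00110111111101101100000100101100 = 938918188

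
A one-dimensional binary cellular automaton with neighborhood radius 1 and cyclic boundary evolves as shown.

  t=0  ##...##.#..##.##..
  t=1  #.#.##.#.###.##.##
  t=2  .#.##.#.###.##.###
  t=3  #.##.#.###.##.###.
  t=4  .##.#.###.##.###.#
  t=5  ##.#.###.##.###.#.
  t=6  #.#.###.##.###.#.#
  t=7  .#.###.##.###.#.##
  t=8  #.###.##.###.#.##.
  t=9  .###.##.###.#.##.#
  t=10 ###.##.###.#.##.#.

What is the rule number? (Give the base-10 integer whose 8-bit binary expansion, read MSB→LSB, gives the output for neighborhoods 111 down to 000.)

186

  ### -> #   bit 7 = 1  t=1,i=10
  ##. -> .   bit 6 = 0  t=0,i=1
  #.# -> #   bit 5 = 1  t=0,i=7
  #.. -> #   bit 4 = 1  t=0,i=2
  .## -> #   bit 3 = 1  t=0,i=0
  .#. -> .   bit 2 = 0  t=0,i=8
  ..# -> #   bit 1 = 1  t=0,i=4
  ... -> .   bit 0 = 0  t=0,i=3
  bits 10111010 = 186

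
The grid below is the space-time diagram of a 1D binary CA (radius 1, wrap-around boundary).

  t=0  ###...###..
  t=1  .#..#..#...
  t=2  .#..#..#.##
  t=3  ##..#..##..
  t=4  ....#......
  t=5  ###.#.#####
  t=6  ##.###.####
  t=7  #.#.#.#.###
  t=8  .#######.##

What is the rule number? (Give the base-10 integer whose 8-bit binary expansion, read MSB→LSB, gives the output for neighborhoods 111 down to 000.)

165

  [7] ### => #  t=0,i=1
  [6] ##. => .  t=0,i=2
  [5] #.# => #  t=2,i=0
  [4] #.. => .  t=0,i=3
  [3] .## => .  t=0,i=0
  [2] .#. => #  t=1,i=1
  [1] ..# => .  t=0,i=5
  [0] ... => #  t=0,i=4
  bits 10100101 = 165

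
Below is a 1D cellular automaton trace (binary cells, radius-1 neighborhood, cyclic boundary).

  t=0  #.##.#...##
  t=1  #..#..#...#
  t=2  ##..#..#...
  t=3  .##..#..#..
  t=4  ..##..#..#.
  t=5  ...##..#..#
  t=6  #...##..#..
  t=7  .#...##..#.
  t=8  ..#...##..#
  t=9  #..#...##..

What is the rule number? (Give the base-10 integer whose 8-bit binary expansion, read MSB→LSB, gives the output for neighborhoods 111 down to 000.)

  ###|#  b7=1 t=0,i=10
  ##.|#  b6=1 t=0,i=0
  #.#|.  b5=0 t=0,i=1
  #..|#  b4=1 t=0,i=6
  .##|.  b3=0 t=0,i=2
  .#.|.  b2=0 t=0,i=5
  ..#|.  b1=0 t=0,i=8
  ...|.  b0=0 t=0,i=7
  bits 11010000 = 208

208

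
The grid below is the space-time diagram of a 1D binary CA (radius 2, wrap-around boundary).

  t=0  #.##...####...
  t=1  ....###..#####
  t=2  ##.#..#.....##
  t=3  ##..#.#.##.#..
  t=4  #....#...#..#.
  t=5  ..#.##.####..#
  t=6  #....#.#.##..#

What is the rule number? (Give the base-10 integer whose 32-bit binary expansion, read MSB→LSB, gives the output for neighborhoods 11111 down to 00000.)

  nb #####: next=.  (t=1,i=11, bit31=0)
  nb ####.: next=#  (t=0,i=9, bit30=1)
  nb ###.#: next=#  (t=2,i=1, bit29=1)
  nb ###..: next=#  (t=0,i=10, bit28=1)
  nb ##.##: next=.  (t=5,i=6, bit27=0)
  nb ##.#.: next=.  (t=2,i=2, bit26=0)
  nb ##..#: next=.  (t=1,i=7, bit25=0)
  nb ##...: next=#  (t=0,i=4, bit24=1)
  nb #.###: next=#  (t=5,i=7, bit23=1)
  nb #.##.: next=.  (t=0,i=2, bit22=0)
  nb #.#.#: next=.  (t=3,i=6, bit21=0)
  nb #.#..: next=.  (t=2,i=3, bit20=0)
  nb #..##: next=.  (t=1,i=8, bit19=0)
  nb #..#.: next=.  (t=2,i=5, bit18=0)
  nb #...#: next=#  (t=0,i=5, bit17=1)
  nb #....: next=#  (t=1,i=1, bit16=1)
  nb .####: next=.  (t=0,i=8, bit15=0)
  nb .###.: next=.  (t=1,i=5, bit14=0)
  nb .##.#: next=#  (t=3,i=9, bit13=1)
  nb .##..: next=.  (t=0,i=3, bit12=0)
  nb .#.##: next=.  (t=0,i=1, bit11=0)
  nb .#.#.: next=#  (t=3,i=5, bit10=1)
  nb .#..#: next=#  (t=2,i=4, bit9=1)
  nb .#...: next=.  (t=2,i=7, bit8=0)
  nb ..###: next=.  (t=0,i=7, bit7=0)
  nb ..##.: next=#  (t=3,i=0, bit6=1)
  nb ..#.#: next=.  (t=0,i=0, bit5=0)
  nb ..#..: next=#  (t=2,i=6, bit4=1)
  nb ...##: next=#  (t=0,i=6, bit3=1)
  nb ...#.: next=#  (t=0,i=13, bit2=1)
  nb ....#: next=.  (t=1,i=2, bit1=0)
  nb .....: next=#  (t=2,i=9, bit0=1)
  bits 01110001100000110010011001011101 = 1904420445

1904420445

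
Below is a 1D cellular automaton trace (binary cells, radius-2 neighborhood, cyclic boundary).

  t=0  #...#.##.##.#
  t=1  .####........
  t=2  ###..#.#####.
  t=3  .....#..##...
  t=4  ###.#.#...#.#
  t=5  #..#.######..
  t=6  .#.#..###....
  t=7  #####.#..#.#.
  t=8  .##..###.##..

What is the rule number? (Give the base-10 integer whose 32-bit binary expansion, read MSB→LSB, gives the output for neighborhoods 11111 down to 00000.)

  #####|#  b31=1 t=2,i=9
  ####.|.  b30=0 t=1,i=3
  ###.#|.  b29=0 t=2,i=11
  ###..|.  b28=0 t=1,i=4
  ##.##|.  b27=0 t=0,i=8
  ##.#.|#  b26=1 t=4,i=3
  ##..#|.  b25=0 t=2,i=3
  ##...|#  b24=1 t=0,i=1
  #.###|.  b23=0 t=2,i=0
  #.##.|.  b22=0 t=0,i=6
  #.#.#|.  b21=0 t=4,i=4
  #.#..|#  b20=1 t=4,i=6
  #..##|.  b19=0 t=3,i=7
  #..#.|.  b18=0 t=2,i=4
  #...#|#  b17=1 t=0,i=2
  #....|.  b16=0 t=1,i=6
  .####|#  b15=1 t=1,i=2
  .###.|.  b14=0 t=2,i=1
  .##.#|.  b13=0 t=0,i=7
  .##..|.  b12=0 t=0,i=0
  .#.##|.  b11=0 t=0,i=5
  .#.#.|#  b10=1 t=4,i=5
  .#..#|#  b9=1 t=3,i=6
  .#...|#  b8=1 t=4,i=7
  ..###|#  b7=1 t=1,i=1
  ..##.|.  b6=0 t=3,i=8
  ..#.#|#  b5=1 t=0,i=4
  ..#..|.  b4=0 t=3,i=5
  ...##|#  b3=1 t=1,i=0
  ...#.|#  b2=1 t=0,i=3
  ....#|.  b1=0 t=1,i=12
  .....|#  b0=1 t=1,i=7
  bits 10000101000100101000011110101101 = 2232584109

2232584109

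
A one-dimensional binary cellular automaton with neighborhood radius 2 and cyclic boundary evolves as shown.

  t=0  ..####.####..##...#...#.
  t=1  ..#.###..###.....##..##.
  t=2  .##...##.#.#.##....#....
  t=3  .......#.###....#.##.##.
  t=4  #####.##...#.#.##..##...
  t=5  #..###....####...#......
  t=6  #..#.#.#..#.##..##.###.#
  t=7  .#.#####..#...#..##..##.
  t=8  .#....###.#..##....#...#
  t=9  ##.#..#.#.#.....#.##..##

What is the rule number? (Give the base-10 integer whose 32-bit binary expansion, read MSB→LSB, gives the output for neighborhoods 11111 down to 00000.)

2050041013

  #####|.  b31=0 t=4,i=2
  ####.|#  b30=1 t=0,i=4
  ###.#|#  b29=1 t=0,i=5
  ###..|#  b28=1 t=0,i=10
  ##.##|#  b27=1 t=0,i=6
  ##.#.|.  b26=0 t=2,i=8
  ##..#|#  b25=1 t=0,i=11
  ##...|.  b24=0 t=0,i=15
  #.###|.  b23=0 t=0,i=7
  #.##.|.  b22=0 t=2,i=13
  #.#.#|#  b21=1 t=2,i=9
  #.#..|#  b20=1 t=6,i=7
  #..##|.  b19=0 t=0,i=12
  #..#.|.  b18=0 t=6,i=2
  #...#|.  b17=0 t=0,i=0
  #....|#  b16=1 t=1,i=13
  .####|.  b15=0 t=0,i=3
  .###.|.  b14=0 t=1,i=5
  .##.#|#  b13=1 t=2,i=7
  .##..|.  b12=0 t=0,i=14
  .#.##|.  b11=0 t=1,i=3
  .#.#.|#  b10=1 t=2,i=10
  .#..#|.  b9=0 t=5,i=1
  .#...|.  b8=0 t=0,i=19
  ..###|#  b7=1 t=0,i=2
  ..##.|.  b6=0 t=0,i=13
  ..#.#|#  b5=1 t=1,i=2
  ..#..|#  b4=1 t=0,i=18
  ...##|.  b3=0 t=0,i=1
  ...#.|#  b2=1 t=0,i=17
  ....#|.  b1=0 t=1,i=15
  .....|#  b0=1 t=1,i=14
  bits 01111010001100010010010010110101 = 2050041013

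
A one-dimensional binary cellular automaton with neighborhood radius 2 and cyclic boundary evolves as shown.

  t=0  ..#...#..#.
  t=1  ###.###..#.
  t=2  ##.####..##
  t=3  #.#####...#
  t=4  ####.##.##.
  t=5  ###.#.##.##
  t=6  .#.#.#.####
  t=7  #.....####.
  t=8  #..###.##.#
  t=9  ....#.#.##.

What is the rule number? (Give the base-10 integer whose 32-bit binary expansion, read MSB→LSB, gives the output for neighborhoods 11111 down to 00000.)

1553131583

  nb #####: next=.  (t=3,i=4, bit31=0)
  nb ####.: next=#  (t=2,i=0, bit30=1)
  nb ###.#: next=.  (t=1,i=2, bit29=0)
  nb ###..: next=#  (t=1,i=6, bit28=1)
  nb ##.##: next=#  (t=1,i=3, bit27=1)
  nb ##.#.: next=#  (t=5,i=3, bit26=1)
  nb ##..#: next=.  (t=1,i=7, bit25=0)
  nb ##...: next=.  (t=3,i=7, bit24=0)
  nb #.###: next=#  (t=1,i=0, bit23=1)
  nb #.##.: next=.  (t=4,i=5, bit22=0)
  nb #.#.#: next=.  (t=5,i=4, bit21=0)
  nb #.#..: next=#  (t=7,i=0, bit20=1)
  nb #..##: next=.  (t=2,i=8, bit19=0)
  nb #..#.: next=.  (t=0,i=8, bit18=0)
  nb #...#: next=#  (t=0,i=0, bit17=1)
  nb #....: next=.  (t=7,i=2, bit16=0)
  nb .####: next=#  (t=2,i=4, bit15=1)
  nb .###.: next=#  (t=1,i=1, bit14=1)
  nb .##.#: next=#  (t=3,i=0, bit13=1)
  nb .##..: next=.  (t=8,i=0, bit12=0)
  nb .#.##: next=#  (t=1,i=10, bit11=1)
  nb .#.#.: next=.  (t=6,i=2, bit10=0)
  nb .#..#: next=.  (t=0,i=7, bit9=0)
  nb .#...: next=.  (t=0,i=3, bit8=0)
  nb ..###: next=.  (t=2,i=9, bit7=0)
  nb ..##.: next=.  (t=3,i=10, bit6=0)
  nb ..#.#: next=#  (t=1,i=9, bit5=1)
  nb ..#..: next=#  (t=0,i=2, bit4=1)
  nb ...##: next=#  (t=3,i=9, bit3=1)
  nb ...#.: next=#  (t=0,i=1, bit2=1)
  nb ....#: next=#  (t=7,i=4, bit1=1)
  nb .....: next=#  (t=7,i=3, bit0=1)
  bits 01011100100100101110100000111111 = 1553131583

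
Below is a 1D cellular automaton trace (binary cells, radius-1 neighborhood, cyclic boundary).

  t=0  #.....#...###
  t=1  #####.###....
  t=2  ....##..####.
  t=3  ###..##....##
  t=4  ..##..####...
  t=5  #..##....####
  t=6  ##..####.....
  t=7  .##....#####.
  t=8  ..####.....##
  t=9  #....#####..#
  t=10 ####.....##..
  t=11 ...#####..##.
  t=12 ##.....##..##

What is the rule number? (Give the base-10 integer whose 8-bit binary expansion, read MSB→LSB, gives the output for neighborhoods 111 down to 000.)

  [7] ### => .  t=0,i=11
  [6] ##. => #  t=0,i=0
  [5] #.# => #  t=1,i=5
  [4] #.. => #  t=0,i=1
  [3] .## => .  t=0,i=10
  [2] .#. => #  t=0,i=6
  [1] ..# => .  t=0,i=5
  [0] ... => #  t=0,i=2
  bits 01110101 = 117

117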